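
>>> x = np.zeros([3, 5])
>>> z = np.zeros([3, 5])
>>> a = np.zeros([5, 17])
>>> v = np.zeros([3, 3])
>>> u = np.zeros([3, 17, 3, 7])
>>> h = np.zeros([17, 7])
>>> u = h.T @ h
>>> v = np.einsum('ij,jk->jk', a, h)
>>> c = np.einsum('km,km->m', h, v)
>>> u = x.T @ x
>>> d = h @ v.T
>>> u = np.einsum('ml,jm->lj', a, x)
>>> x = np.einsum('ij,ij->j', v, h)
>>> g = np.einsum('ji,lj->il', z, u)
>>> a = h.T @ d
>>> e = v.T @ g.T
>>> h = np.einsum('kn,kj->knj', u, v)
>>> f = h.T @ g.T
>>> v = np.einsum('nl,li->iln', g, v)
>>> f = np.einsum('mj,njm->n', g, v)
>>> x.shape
(7,)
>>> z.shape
(3, 5)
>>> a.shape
(7, 17)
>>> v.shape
(7, 17, 5)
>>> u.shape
(17, 3)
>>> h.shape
(17, 3, 7)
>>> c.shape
(7,)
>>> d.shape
(17, 17)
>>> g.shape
(5, 17)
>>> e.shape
(7, 5)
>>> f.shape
(7,)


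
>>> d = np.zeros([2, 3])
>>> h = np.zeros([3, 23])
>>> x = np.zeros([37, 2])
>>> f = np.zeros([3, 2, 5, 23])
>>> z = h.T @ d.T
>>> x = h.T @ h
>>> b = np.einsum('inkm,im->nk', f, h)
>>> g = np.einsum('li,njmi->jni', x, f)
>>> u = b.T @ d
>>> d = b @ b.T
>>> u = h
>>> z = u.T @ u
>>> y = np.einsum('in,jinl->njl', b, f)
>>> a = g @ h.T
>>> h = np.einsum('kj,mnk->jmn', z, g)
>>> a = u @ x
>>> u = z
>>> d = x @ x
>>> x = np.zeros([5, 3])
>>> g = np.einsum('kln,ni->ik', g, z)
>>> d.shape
(23, 23)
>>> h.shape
(23, 2, 3)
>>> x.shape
(5, 3)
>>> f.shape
(3, 2, 5, 23)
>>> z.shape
(23, 23)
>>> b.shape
(2, 5)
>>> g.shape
(23, 2)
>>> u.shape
(23, 23)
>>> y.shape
(5, 3, 23)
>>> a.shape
(3, 23)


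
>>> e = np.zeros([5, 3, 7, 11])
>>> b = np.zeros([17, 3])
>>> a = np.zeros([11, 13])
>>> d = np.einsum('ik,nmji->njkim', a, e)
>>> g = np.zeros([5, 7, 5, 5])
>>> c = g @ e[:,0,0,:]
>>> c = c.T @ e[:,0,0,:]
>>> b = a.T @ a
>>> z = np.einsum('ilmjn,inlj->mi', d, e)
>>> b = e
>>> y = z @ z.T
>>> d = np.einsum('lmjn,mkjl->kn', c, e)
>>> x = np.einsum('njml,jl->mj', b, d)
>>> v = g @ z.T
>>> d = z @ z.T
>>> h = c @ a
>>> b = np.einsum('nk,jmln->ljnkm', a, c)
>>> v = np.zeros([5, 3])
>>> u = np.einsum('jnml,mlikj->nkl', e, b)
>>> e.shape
(5, 3, 7, 11)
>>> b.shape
(7, 11, 11, 13, 5)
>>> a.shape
(11, 13)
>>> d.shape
(13, 13)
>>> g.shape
(5, 7, 5, 5)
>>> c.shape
(11, 5, 7, 11)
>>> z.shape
(13, 5)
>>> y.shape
(13, 13)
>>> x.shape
(7, 3)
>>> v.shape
(5, 3)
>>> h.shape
(11, 5, 7, 13)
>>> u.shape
(3, 13, 11)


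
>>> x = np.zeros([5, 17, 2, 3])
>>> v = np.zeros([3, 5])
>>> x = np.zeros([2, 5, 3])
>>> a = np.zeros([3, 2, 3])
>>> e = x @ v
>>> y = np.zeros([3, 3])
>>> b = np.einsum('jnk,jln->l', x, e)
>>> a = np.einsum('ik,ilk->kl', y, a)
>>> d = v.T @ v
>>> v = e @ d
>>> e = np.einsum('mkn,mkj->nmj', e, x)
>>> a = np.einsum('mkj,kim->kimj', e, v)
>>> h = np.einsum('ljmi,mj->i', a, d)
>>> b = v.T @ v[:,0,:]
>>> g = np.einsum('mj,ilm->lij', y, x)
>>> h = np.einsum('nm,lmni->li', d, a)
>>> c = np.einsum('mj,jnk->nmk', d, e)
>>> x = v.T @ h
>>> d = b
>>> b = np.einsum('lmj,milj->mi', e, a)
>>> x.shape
(5, 5, 3)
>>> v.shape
(2, 5, 5)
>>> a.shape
(2, 5, 5, 3)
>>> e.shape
(5, 2, 3)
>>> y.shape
(3, 3)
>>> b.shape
(2, 5)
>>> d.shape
(5, 5, 5)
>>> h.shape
(2, 3)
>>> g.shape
(5, 2, 3)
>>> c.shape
(2, 5, 3)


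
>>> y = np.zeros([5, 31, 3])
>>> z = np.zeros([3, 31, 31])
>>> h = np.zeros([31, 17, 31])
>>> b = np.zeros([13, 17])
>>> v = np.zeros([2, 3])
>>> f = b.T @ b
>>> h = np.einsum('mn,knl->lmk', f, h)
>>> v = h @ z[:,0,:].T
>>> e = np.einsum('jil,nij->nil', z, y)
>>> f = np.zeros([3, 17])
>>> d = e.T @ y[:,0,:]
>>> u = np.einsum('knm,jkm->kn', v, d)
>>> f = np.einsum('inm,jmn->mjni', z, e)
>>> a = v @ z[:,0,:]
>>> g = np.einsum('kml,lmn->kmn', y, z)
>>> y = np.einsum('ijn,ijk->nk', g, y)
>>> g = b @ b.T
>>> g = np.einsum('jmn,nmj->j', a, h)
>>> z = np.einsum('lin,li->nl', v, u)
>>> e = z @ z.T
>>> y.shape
(31, 3)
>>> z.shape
(3, 31)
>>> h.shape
(31, 17, 31)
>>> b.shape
(13, 17)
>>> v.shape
(31, 17, 3)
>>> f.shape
(31, 5, 31, 3)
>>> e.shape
(3, 3)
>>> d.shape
(31, 31, 3)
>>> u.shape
(31, 17)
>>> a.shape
(31, 17, 31)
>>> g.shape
(31,)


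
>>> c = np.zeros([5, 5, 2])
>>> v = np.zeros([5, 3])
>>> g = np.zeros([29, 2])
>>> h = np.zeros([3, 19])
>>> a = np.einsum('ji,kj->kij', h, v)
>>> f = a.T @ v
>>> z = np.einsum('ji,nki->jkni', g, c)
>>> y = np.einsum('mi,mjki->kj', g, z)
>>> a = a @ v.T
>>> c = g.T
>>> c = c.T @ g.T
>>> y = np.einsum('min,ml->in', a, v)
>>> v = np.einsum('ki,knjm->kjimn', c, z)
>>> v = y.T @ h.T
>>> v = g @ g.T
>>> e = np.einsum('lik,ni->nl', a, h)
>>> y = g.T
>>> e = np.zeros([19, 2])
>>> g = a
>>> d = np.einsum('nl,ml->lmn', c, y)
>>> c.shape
(29, 29)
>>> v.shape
(29, 29)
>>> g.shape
(5, 19, 5)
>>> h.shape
(3, 19)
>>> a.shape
(5, 19, 5)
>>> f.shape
(3, 19, 3)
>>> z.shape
(29, 5, 5, 2)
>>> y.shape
(2, 29)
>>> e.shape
(19, 2)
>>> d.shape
(29, 2, 29)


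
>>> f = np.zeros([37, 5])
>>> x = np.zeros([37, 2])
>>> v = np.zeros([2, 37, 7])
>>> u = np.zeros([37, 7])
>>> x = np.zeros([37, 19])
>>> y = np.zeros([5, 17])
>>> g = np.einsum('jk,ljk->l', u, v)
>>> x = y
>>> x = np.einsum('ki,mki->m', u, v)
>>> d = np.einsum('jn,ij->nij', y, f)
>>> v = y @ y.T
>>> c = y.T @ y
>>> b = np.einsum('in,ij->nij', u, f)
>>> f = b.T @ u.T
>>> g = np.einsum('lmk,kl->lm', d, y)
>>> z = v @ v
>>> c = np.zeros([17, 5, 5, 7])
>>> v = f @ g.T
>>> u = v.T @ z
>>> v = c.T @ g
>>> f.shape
(5, 37, 37)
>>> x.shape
(2,)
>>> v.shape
(7, 5, 5, 37)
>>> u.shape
(17, 37, 5)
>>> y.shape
(5, 17)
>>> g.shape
(17, 37)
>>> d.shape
(17, 37, 5)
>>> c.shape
(17, 5, 5, 7)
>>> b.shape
(7, 37, 5)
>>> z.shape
(5, 5)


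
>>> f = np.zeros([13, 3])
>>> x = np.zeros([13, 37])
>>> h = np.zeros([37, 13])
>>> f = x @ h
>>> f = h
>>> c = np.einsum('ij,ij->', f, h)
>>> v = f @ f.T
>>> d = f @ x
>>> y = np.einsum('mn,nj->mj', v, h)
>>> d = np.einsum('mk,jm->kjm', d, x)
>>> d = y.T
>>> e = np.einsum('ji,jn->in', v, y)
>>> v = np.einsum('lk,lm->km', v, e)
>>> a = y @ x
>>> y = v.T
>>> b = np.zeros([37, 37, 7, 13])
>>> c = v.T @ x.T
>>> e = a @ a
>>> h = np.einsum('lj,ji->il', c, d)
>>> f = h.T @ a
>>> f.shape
(13, 37)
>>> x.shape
(13, 37)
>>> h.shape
(37, 13)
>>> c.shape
(13, 13)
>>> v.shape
(37, 13)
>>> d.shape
(13, 37)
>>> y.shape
(13, 37)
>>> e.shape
(37, 37)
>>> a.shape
(37, 37)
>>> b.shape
(37, 37, 7, 13)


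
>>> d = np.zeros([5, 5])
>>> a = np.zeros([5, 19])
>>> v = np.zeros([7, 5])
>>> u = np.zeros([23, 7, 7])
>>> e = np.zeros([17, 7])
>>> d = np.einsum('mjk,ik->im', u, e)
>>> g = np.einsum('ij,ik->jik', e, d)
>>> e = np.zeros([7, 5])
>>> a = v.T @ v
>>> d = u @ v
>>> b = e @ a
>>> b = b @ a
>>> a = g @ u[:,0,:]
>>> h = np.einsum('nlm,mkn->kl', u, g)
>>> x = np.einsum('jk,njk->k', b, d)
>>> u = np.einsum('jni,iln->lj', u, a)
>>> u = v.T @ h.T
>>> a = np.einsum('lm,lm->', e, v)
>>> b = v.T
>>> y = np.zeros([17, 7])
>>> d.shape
(23, 7, 5)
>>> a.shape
()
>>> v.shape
(7, 5)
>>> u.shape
(5, 17)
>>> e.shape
(7, 5)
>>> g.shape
(7, 17, 23)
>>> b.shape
(5, 7)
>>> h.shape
(17, 7)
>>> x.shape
(5,)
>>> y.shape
(17, 7)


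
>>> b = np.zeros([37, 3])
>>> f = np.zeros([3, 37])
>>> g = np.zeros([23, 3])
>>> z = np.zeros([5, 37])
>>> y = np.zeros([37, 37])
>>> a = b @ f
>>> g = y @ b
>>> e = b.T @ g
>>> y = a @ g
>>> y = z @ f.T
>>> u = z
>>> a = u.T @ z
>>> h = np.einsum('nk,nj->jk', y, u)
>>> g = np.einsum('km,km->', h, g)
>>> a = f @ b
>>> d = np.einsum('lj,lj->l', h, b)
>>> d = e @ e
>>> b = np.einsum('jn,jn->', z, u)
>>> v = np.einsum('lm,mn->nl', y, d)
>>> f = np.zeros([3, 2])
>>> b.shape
()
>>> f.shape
(3, 2)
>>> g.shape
()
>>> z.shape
(5, 37)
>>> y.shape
(5, 3)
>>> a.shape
(3, 3)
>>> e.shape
(3, 3)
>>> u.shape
(5, 37)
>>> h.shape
(37, 3)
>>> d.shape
(3, 3)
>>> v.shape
(3, 5)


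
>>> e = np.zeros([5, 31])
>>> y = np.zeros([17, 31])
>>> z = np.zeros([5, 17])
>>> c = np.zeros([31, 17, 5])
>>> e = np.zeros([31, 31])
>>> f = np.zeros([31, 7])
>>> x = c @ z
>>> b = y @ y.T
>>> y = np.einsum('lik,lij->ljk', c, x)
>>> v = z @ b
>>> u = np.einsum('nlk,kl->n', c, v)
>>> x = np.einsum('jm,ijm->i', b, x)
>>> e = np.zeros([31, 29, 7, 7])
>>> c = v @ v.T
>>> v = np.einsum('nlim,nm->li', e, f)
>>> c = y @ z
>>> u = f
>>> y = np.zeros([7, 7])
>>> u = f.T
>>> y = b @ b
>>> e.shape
(31, 29, 7, 7)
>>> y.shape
(17, 17)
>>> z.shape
(5, 17)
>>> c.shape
(31, 17, 17)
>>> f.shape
(31, 7)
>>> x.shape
(31,)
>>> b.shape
(17, 17)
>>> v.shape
(29, 7)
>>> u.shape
(7, 31)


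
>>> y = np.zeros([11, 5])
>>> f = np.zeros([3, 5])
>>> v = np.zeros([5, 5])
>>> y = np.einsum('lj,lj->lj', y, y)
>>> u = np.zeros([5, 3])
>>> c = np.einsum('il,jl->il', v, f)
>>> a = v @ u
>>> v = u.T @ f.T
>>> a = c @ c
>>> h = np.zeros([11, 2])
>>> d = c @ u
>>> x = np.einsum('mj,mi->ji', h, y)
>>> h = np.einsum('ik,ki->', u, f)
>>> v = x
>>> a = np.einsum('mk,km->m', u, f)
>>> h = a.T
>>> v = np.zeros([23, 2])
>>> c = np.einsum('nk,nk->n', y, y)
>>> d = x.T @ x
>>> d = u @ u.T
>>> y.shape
(11, 5)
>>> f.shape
(3, 5)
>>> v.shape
(23, 2)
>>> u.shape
(5, 3)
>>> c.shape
(11,)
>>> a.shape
(5,)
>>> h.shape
(5,)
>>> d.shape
(5, 5)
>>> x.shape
(2, 5)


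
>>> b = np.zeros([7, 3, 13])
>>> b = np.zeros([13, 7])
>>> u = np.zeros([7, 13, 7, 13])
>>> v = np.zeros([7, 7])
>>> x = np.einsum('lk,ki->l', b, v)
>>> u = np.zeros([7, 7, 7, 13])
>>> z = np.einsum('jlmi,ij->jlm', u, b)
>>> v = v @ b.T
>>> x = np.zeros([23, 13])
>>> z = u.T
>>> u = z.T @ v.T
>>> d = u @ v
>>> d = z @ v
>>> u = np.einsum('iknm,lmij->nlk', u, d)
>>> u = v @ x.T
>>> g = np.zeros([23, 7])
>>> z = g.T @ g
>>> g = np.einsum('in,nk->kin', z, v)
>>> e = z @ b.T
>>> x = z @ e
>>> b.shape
(13, 7)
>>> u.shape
(7, 23)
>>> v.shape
(7, 13)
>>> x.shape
(7, 13)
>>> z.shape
(7, 7)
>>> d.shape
(13, 7, 7, 13)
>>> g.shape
(13, 7, 7)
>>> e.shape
(7, 13)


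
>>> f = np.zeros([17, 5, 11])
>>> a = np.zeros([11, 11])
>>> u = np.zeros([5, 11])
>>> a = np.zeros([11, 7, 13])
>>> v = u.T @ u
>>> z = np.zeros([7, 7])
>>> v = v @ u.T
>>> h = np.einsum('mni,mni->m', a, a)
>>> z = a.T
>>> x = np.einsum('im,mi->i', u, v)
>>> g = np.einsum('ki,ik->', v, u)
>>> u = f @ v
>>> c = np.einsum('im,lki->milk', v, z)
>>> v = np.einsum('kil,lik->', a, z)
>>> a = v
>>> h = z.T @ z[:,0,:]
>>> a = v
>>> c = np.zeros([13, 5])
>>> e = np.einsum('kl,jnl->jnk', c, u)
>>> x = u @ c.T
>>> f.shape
(17, 5, 11)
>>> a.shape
()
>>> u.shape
(17, 5, 5)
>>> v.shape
()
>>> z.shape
(13, 7, 11)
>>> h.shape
(11, 7, 11)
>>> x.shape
(17, 5, 13)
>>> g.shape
()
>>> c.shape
(13, 5)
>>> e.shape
(17, 5, 13)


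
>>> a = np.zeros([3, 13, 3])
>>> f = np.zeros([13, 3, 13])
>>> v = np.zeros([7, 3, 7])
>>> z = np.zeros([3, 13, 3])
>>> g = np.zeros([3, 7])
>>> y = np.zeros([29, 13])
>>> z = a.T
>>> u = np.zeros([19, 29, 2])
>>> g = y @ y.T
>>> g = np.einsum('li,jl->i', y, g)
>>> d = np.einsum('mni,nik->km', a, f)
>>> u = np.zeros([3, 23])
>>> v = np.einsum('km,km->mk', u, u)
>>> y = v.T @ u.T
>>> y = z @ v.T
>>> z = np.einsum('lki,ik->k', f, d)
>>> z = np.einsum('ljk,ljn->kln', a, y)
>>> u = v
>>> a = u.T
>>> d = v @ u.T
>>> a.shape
(3, 23)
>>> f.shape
(13, 3, 13)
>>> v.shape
(23, 3)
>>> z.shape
(3, 3, 23)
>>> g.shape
(13,)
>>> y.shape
(3, 13, 23)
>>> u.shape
(23, 3)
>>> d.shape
(23, 23)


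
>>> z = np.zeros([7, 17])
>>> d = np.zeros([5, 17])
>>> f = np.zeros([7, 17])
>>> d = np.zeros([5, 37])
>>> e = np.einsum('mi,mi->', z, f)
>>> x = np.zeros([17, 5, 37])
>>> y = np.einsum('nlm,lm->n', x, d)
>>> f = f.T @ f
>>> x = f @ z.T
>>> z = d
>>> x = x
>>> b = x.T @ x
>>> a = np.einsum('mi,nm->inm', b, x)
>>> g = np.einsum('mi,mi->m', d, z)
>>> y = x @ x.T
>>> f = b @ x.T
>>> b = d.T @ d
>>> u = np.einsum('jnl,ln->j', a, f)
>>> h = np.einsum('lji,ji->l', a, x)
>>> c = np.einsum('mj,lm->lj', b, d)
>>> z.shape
(5, 37)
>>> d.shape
(5, 37)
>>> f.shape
(7, 17)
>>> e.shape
()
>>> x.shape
(17, 7)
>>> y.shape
(17, 17)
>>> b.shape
(37, 37)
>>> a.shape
(7, 17, 7)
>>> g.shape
(5,)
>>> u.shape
(7,)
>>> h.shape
(7,)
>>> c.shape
(5, 37)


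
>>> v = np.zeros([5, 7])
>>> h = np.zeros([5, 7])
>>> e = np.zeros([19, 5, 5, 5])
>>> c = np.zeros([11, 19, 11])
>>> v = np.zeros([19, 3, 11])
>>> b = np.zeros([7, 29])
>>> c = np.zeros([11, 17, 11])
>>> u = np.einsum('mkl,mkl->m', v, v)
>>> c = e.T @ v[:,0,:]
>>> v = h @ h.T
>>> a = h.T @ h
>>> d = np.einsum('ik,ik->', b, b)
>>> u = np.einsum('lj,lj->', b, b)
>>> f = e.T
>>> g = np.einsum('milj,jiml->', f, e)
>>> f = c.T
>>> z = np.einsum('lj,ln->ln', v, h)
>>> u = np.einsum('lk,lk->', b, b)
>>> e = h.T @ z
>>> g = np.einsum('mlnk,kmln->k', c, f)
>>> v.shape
(5, 5)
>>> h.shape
(5, 7)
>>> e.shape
(7, 7)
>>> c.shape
(5, 5, 5, 11)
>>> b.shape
(7, 29)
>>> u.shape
()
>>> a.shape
(7, 7)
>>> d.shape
()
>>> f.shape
(11, 5, 5, 5)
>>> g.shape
(11,)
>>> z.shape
(5, 7)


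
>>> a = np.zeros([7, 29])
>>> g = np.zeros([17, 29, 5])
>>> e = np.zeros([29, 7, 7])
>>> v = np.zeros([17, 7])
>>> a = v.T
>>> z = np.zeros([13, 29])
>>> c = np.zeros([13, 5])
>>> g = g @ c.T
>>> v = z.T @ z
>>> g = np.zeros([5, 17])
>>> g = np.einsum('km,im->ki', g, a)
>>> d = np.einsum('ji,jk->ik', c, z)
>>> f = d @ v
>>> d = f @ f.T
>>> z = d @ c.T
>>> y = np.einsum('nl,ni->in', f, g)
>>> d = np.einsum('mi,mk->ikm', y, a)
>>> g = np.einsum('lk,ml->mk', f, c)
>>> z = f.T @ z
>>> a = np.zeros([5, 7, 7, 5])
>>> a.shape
(5, 7, 7, 5)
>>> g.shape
(13, 29)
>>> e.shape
(29, 7, 7)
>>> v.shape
(29, 29)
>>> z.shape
(29, 13)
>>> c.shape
(13, 5)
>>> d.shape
(5, 17, 7)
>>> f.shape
(5, 29)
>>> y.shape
(7, 5)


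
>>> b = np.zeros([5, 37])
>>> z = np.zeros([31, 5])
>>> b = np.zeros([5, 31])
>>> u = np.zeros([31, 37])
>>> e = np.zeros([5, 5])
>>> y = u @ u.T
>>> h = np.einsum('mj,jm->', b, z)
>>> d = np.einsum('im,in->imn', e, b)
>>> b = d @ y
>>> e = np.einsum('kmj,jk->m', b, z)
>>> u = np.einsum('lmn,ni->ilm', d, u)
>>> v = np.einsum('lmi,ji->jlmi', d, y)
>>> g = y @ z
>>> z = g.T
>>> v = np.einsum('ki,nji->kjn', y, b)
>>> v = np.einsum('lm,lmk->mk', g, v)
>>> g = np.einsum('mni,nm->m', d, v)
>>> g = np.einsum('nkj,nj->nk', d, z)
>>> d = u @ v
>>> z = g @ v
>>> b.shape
(5, 5, 31)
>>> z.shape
(5, 5)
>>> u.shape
(37, 5, 5)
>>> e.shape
(5,)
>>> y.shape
(31, 31)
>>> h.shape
()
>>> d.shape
(37, 5, 5)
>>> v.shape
(5, 5)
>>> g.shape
(5, 5)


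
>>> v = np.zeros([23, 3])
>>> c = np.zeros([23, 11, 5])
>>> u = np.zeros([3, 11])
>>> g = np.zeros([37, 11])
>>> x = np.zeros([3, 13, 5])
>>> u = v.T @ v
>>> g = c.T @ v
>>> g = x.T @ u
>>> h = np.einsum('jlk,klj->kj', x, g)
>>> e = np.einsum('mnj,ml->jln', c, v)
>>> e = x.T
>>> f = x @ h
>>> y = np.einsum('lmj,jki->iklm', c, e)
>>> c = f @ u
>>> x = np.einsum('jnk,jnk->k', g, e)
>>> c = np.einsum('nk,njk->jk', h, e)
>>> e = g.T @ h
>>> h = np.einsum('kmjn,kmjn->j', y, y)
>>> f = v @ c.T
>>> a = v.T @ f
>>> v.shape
(23, 3)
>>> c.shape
(13, 3)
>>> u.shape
(3, 3)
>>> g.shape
(5, 13, 3)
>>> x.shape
(3,)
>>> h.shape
(23,)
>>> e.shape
(3, 13, 3)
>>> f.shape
(23, 13)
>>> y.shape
(3, 13, 23, 11)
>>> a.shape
(3, 13)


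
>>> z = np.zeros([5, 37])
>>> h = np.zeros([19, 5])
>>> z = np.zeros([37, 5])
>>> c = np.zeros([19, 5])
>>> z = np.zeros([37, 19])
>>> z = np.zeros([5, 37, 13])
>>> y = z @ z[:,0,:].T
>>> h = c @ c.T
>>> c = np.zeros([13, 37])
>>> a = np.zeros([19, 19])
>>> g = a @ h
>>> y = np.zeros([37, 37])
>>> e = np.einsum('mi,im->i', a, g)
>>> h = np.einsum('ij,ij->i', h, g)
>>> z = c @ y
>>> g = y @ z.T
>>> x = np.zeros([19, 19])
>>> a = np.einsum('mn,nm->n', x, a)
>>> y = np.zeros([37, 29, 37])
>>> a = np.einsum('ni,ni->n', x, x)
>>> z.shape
(13, 37)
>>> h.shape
(19,)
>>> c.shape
(13, 37)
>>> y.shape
(37, 29, 37)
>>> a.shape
(19,)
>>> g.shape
(37, 13)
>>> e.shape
(19,)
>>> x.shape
(19, 19)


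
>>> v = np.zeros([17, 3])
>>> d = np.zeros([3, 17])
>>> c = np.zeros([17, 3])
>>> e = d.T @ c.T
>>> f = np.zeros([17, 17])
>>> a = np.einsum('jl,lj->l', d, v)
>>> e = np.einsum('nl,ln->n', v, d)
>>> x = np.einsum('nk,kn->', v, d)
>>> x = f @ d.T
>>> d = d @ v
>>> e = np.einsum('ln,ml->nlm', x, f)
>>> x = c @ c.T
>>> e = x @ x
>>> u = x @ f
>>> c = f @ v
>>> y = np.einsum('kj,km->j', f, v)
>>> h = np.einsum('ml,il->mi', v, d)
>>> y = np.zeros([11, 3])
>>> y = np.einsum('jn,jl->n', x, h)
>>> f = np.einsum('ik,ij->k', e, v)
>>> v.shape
(17, 3)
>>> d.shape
(3, 3)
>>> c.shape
(17, 3)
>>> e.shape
(17, 17)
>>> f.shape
(17,)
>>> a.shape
(17,)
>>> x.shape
(17, 17)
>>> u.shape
(17, 17)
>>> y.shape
(17,)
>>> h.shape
(17, 3)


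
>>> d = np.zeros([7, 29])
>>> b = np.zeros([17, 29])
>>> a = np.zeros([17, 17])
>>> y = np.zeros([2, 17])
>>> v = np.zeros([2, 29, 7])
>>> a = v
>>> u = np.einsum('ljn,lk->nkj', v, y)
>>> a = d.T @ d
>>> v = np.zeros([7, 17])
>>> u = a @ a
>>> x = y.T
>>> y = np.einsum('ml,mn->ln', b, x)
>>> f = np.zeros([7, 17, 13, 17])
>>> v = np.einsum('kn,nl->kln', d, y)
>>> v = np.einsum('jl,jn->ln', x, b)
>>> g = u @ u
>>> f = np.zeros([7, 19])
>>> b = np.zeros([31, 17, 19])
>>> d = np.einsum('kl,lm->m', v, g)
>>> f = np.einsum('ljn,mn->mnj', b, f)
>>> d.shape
(29,)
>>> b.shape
(31, 17, 19)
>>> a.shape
(29, 29)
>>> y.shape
(29, 2)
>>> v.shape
(2, 29)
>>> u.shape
(29, 29)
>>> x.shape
(17, 2)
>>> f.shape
(7, 19, 17)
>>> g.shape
(29, 29)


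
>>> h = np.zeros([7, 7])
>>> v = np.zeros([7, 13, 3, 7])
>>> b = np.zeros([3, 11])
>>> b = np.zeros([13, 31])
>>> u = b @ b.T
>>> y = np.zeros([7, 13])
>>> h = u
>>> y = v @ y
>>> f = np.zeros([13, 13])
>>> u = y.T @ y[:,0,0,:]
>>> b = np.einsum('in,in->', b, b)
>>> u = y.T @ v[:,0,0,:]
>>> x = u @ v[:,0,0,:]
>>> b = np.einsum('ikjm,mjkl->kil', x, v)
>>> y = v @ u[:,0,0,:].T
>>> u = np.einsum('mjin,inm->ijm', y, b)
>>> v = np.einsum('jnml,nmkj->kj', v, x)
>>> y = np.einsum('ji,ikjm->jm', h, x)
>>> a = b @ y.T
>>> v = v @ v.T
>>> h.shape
(13, 13)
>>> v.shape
(13, 13)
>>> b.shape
(3, 13, 7)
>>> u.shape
(3, 13, 7)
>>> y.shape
(13, 7)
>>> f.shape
(13, 13)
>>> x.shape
(13, 3, 13, 7)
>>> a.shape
(3, 13, 13)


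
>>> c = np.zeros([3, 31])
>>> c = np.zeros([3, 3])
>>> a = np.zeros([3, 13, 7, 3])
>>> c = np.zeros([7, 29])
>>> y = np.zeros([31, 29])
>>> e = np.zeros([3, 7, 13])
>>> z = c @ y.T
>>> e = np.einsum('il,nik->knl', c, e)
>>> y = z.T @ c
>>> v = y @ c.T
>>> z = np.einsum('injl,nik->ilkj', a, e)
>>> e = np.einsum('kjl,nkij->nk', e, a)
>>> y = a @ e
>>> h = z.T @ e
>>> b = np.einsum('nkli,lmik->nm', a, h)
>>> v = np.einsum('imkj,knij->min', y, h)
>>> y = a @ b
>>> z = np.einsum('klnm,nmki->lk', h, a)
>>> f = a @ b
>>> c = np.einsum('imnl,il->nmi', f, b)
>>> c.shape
(7, 13, 3)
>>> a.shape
(3, 13, 7, 3)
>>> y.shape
(3, 13, 7, 29)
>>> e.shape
(3, 13)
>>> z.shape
(29, 7)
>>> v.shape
(13, 3, 29)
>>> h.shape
(7, 29, 3, 13)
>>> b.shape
(3, 29)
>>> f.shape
(3, 13, 7, 29)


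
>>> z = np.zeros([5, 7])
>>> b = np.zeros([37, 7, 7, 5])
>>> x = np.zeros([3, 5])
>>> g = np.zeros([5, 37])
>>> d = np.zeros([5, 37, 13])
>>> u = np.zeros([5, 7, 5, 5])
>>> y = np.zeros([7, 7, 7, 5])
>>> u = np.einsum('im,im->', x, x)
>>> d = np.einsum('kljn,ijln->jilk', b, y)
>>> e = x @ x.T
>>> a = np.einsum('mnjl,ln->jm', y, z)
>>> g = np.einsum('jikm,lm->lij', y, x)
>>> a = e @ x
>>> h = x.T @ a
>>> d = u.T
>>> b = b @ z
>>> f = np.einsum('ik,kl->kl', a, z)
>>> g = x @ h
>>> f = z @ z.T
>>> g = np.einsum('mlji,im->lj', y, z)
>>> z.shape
(5, 7)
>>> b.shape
(37, 7, 7, 7)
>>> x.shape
(3, 5)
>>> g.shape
(7, 7)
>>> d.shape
()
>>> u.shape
()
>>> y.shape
(7, 7, 7, 5)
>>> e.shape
(3, 3)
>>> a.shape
(3, 5)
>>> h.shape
(5, 5)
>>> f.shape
(5, 5)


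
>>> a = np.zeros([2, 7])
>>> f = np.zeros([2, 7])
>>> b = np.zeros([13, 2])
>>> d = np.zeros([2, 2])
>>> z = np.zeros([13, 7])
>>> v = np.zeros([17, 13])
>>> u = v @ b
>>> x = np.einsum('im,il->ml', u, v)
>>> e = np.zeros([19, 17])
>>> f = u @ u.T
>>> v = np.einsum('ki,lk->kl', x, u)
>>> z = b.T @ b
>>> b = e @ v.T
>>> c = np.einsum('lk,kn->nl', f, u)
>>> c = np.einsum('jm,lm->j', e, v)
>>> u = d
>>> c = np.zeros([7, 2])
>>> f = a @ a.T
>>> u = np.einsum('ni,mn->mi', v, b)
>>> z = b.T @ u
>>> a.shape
(2, 7)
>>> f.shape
(2, 2)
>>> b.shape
(19, 2)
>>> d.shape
(2, 2)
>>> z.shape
(2, 17)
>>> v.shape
(2, 17)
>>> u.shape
(19, 17)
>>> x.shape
(2, 13)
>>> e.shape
(19, 17)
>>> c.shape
(7, 2)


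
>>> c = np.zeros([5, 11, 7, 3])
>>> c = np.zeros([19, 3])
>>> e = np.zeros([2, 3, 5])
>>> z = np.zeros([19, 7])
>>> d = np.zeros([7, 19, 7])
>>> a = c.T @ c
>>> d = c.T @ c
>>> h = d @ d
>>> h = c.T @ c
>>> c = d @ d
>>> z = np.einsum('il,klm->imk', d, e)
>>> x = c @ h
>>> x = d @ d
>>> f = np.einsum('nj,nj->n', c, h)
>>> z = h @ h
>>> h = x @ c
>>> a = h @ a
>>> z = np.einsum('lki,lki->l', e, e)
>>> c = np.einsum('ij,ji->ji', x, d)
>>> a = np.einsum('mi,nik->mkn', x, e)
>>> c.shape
(3, 3)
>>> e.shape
(2, 3, 5)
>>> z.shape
(2,)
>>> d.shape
(3, 3)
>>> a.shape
(3, 5, 2)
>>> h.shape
(3, 3)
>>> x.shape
(3, 3)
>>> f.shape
(3,)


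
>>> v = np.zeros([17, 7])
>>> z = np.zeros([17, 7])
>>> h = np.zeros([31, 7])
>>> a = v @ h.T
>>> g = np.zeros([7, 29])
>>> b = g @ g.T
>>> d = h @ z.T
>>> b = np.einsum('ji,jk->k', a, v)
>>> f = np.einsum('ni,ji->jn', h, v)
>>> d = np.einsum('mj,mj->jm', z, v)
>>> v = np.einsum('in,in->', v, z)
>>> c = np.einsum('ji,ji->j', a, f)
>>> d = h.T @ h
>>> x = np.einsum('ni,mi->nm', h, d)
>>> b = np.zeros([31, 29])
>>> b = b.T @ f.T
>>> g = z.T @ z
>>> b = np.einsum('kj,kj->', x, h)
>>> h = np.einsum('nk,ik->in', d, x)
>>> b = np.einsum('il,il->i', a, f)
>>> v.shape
()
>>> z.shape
(17, 7)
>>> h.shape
(31, 7)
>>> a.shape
(17, 31)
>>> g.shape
(7, 7)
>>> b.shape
(17,)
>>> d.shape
(7, 7)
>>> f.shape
(17, 31)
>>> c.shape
(17,)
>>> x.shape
(31, 7)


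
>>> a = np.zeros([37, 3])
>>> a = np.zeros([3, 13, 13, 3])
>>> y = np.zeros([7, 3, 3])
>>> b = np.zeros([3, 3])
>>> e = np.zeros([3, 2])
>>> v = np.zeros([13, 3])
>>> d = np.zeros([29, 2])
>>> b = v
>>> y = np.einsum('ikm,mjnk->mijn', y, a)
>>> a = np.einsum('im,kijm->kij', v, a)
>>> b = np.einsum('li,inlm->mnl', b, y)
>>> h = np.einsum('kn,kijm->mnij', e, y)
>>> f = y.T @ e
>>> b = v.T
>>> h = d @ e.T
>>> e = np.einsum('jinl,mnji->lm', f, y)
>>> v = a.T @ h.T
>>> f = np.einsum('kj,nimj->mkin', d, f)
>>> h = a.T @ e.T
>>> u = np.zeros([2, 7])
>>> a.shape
(3, 13, 13)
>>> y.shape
(3, 7, 13, 13)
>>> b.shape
(3, 13)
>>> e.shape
(2, 3)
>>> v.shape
(13, 13, 29)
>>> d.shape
(29, 2)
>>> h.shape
(13, 13, 2)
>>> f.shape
(7, 29, 13, 13)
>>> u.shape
(2, 7)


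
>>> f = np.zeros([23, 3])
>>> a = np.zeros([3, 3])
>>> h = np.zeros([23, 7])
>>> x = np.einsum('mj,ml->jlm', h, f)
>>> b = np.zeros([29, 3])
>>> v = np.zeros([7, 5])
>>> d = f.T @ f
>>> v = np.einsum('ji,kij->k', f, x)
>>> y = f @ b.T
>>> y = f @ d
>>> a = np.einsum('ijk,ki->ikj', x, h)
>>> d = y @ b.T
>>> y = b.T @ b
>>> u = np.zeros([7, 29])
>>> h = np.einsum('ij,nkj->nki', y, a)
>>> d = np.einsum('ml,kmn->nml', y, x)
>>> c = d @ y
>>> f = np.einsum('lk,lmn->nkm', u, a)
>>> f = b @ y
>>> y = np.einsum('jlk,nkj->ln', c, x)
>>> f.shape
(29, 3)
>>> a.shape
(7, 23, 3)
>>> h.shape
(7, 23, 3)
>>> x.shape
(7, 3, 23)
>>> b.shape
(29, 3)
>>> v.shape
(7,)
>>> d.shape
(23, 3, 3)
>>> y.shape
(3, 7)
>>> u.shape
(7, 29)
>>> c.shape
(23, 3, 3)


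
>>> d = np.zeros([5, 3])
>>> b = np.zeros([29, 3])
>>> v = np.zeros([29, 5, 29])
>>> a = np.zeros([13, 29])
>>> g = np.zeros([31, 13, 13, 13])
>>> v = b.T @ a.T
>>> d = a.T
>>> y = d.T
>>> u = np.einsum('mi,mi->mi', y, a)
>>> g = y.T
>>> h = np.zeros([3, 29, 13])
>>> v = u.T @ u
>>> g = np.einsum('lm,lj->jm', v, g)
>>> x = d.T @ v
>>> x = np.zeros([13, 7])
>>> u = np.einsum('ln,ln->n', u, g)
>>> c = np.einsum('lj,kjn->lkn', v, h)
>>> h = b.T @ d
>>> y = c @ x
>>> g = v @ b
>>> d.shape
(29, 13)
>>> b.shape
(29, 3)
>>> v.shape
(29, 29)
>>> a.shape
(13, 29)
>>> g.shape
(29, 3)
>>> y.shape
(29, 3, 7)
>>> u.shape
(29,)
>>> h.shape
(3, 13)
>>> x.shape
(13, 7)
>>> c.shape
(29, 3, 13)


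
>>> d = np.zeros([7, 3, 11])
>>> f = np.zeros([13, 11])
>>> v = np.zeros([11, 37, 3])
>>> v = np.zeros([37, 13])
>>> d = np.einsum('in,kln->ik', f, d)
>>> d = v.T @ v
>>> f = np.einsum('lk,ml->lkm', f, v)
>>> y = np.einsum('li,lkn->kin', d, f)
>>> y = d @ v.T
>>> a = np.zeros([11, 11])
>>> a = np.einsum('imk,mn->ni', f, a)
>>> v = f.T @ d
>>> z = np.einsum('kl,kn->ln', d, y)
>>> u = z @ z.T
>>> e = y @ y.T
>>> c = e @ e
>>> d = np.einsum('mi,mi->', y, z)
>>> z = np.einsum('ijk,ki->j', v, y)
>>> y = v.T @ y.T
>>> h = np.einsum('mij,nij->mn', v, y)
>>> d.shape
()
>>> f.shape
(13, 11, 37)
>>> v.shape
(37, 11, 13)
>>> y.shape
(13, 11, 13)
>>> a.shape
(11, 13)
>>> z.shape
(11,)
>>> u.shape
(13, 13)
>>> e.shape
(13, 13)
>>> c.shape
(13, 13)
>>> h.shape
(37, 13)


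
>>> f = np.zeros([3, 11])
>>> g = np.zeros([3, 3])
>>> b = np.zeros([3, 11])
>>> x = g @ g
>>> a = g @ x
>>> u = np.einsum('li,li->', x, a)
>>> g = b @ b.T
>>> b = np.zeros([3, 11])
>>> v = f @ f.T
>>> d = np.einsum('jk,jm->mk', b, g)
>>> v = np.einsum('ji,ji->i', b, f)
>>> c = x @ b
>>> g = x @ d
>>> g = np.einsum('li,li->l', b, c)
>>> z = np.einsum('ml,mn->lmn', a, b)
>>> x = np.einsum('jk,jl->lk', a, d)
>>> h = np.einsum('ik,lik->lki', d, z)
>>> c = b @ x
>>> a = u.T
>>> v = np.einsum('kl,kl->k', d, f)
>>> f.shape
(3, 11)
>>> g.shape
(3,)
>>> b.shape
(3, 11)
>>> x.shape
(11, 3)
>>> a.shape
()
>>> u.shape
()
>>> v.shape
(3,)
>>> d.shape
(3, 11)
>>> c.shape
(3, 3)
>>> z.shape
(3, 3, 11)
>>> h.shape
(3, 11, 3)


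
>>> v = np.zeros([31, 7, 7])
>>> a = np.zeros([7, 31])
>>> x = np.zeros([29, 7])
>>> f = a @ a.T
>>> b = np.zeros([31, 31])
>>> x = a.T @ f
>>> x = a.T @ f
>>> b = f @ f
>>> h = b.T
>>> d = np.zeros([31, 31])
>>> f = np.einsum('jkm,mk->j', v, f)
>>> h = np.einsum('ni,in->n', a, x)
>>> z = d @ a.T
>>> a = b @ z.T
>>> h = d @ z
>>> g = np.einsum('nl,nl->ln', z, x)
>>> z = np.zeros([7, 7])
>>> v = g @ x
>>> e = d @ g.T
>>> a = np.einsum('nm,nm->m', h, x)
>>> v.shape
(7, 7)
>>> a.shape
(7,)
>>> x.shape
(31, 7)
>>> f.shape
(31,)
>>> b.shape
(7, 7)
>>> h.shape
(31, 7)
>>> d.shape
(31, 31)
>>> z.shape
(7, 7)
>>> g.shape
(7, 31)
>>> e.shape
(31, 7)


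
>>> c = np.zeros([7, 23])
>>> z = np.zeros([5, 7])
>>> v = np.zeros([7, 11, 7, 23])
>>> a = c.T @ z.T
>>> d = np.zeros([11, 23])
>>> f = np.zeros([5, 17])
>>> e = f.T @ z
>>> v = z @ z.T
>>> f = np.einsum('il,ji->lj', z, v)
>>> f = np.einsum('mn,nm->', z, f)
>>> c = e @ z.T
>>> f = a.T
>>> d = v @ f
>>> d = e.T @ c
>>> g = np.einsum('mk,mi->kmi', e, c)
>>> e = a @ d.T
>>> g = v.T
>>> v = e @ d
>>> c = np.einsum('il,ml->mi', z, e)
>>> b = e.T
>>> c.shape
(23, 5)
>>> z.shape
(5, 7)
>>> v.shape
(23, 5)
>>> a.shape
(23, 5)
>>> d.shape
(7, 5)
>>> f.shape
(5, 23)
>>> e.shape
(23, 7)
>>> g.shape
(5, 5)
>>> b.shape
(7, 23)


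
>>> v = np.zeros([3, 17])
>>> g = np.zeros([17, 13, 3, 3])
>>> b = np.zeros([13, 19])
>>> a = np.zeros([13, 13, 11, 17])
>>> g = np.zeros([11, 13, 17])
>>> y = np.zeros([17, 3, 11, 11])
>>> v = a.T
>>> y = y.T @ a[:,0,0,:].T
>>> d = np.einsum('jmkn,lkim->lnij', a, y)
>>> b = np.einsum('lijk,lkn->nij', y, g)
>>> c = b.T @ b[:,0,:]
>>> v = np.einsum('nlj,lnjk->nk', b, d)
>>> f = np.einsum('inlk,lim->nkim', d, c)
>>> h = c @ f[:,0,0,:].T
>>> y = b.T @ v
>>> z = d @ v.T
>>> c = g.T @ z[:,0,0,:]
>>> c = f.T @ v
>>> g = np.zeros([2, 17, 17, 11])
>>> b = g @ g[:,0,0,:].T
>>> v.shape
(17, 13)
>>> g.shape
(2, 17, 17, 11)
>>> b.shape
(2, 17, 17, 2)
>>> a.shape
(13, 13, 11, 17)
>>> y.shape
(3, 11, 13)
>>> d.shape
(11, 17, 3, 13)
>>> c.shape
(3, 11, 13, 13)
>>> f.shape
(17, 13, 11, 3)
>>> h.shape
(3, 11, 17)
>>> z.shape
(11, 17, 3, 17)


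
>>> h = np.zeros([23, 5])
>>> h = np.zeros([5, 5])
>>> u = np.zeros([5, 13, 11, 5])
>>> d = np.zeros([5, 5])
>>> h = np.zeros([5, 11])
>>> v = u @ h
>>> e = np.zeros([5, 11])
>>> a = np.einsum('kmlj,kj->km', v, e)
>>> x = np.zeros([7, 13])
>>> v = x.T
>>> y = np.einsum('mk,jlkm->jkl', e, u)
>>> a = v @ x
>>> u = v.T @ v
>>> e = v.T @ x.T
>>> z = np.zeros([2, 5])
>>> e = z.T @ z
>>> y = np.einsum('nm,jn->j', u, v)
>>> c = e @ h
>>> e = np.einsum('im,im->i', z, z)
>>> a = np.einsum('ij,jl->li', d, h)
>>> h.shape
(5, 11)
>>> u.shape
(7, 7)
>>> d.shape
(5, 5)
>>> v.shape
(13, 7)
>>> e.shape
(2,)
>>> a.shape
(11, 5)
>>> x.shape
(7, 13)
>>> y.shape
(13,)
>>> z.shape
(2, 5)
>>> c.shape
(5, 11)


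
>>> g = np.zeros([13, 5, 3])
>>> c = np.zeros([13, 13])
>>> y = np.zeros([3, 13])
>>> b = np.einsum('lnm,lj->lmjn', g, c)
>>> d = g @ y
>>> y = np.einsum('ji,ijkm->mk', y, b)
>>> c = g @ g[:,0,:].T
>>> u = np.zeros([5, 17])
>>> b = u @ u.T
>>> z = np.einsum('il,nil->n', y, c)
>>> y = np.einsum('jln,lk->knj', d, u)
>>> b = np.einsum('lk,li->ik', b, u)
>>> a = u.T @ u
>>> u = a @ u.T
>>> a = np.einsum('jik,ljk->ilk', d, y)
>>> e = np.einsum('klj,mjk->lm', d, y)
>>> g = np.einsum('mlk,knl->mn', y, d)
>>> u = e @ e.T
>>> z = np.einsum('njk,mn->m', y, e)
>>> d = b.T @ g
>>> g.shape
(17, 5)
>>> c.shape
(13, 5, 13)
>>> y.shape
(17, 13, 13)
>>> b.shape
(17, 5)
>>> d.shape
(5, 5)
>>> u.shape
(5, 5)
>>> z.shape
(5,)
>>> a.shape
(5, 17, 13)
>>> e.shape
(5, 17)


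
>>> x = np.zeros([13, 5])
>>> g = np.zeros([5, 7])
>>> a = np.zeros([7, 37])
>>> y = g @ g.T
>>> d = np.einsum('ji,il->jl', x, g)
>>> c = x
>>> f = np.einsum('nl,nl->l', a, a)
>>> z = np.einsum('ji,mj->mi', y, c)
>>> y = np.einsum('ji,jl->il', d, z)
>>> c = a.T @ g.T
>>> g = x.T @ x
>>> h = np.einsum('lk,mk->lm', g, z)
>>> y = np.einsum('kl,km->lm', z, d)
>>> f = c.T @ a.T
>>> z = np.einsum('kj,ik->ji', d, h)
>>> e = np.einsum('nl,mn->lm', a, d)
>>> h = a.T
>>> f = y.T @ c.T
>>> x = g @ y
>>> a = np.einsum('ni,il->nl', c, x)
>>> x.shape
(5, 7)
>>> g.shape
(5, 5)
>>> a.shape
(37, 7)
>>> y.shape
(5, 7)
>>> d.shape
(13, 7)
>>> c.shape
(37, 5)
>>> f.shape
(7, 37)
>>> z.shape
(7, 5)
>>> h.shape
(37, 7)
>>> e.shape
(37, 13)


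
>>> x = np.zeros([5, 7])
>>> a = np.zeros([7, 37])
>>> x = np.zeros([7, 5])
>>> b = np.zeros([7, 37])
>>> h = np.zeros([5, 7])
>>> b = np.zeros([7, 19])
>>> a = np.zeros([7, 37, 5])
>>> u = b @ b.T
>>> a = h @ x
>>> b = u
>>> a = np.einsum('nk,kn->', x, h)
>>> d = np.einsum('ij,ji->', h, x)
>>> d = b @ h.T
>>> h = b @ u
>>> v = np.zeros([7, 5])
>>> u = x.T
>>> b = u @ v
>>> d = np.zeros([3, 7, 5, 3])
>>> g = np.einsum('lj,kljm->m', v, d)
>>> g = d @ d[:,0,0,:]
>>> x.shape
(7, 5)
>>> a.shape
()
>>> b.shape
(5, 5)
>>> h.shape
(7, 7)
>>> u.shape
(5, 7)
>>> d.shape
(3, 7, 5, 3)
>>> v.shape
(7, 5)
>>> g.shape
(3, 7, 5, 3)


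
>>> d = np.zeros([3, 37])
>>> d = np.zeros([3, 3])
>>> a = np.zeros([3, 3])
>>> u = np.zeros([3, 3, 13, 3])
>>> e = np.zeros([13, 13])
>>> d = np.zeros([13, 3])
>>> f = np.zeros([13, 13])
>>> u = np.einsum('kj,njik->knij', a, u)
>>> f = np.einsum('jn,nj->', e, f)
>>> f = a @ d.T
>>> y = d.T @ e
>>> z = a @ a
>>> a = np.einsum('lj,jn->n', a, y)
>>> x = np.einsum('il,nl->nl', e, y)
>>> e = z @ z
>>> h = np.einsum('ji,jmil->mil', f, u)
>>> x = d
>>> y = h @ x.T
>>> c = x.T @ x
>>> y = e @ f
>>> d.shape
(13, 3)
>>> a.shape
(13,)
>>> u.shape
(3, 3, 13, 3)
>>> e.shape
(3, 3)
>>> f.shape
(3, 13)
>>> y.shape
(3, 13)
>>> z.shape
(3, 3)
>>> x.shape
(13, 3)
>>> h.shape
(3, 13, 3)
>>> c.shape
(3, 3)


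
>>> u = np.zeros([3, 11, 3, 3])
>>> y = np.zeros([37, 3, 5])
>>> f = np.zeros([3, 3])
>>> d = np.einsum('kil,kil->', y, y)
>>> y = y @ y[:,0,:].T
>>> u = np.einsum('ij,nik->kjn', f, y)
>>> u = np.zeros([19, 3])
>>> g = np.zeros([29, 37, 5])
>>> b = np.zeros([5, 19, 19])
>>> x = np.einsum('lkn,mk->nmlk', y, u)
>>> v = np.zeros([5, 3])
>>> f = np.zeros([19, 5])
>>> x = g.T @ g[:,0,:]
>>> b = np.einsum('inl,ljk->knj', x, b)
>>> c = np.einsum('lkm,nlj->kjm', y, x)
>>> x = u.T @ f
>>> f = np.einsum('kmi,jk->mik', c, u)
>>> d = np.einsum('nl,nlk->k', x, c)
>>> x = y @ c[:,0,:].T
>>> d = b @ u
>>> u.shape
(19, 3)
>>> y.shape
(37, 3, 37)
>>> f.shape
(5, 37, 3)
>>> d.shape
(19, 37, 3)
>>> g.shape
(29, 37, 5)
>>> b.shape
(19, 37, 19)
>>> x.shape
(37, 3, 3)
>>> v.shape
(5, 3)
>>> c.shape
(3, 5, 37)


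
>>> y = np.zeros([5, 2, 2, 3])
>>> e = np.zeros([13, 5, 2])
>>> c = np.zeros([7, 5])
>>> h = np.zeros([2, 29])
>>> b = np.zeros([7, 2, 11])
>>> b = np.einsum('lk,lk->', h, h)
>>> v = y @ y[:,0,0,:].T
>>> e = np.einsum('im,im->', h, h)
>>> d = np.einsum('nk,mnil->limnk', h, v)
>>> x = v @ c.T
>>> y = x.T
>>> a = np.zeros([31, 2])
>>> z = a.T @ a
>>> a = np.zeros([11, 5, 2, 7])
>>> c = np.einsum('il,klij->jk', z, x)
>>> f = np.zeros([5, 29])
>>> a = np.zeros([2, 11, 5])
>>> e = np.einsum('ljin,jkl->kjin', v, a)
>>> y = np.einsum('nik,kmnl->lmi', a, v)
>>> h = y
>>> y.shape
(5, 2, 11)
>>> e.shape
(11, 2, 2, 5)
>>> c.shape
(7, 5)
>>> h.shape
(5, 2, 11)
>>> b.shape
()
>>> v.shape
(5, 2, 2, 5)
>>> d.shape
(5, 2, 5, 2, 29)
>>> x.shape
(5, 2, 2, 7)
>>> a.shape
(2, 11, 5)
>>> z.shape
(2, 2)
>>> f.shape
(5, 29)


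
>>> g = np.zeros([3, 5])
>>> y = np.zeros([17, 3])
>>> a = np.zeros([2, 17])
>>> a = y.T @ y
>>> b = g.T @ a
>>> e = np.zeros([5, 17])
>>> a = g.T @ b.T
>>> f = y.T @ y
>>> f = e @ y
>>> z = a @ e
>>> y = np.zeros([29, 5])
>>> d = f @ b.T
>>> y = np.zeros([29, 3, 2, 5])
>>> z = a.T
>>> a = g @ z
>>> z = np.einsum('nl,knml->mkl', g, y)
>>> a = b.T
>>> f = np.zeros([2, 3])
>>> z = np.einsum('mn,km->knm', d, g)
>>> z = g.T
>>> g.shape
(3, 5)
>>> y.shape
(29, 3, 2, 5)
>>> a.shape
(3, 5)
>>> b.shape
(5, 3)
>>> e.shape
(5, 17)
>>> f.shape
(2, 3)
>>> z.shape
(5, 3)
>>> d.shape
(5, 5)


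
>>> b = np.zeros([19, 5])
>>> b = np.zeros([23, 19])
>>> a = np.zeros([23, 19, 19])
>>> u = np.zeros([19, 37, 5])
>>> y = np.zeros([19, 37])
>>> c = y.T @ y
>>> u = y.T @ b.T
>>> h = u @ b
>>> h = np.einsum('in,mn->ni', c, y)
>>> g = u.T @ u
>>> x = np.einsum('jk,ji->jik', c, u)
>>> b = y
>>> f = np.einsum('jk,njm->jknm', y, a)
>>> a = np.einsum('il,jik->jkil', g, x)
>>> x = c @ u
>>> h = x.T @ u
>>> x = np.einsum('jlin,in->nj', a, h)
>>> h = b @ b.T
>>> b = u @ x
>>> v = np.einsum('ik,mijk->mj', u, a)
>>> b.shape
(37, 37)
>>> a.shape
(37, 37, 23, 23)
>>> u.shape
(37, 23)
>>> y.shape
(19, 37)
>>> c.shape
(37, 37)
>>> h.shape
(19, 19)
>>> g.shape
(23, 23)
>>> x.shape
(23, 37)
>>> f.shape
(19, 37, 23, 19)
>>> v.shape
(37, 23)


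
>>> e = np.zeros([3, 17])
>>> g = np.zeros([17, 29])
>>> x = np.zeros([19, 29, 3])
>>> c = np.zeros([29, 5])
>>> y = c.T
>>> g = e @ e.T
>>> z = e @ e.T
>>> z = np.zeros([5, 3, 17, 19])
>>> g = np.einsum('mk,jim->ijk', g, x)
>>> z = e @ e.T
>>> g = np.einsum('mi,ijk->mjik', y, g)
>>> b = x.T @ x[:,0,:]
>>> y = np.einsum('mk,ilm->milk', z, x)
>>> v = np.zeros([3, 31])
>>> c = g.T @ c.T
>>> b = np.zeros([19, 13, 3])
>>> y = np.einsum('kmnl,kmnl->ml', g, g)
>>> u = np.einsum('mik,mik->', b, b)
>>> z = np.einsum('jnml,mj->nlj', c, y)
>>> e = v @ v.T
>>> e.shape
(3, 3)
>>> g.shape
(5, 19, 29, 3)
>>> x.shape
(19, 29, 3)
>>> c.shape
(3, 29, 19, 29)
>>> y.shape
(19, 3)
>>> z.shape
(29, 29, 3)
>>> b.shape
(19, 13, 3)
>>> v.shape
(3, 31)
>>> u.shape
()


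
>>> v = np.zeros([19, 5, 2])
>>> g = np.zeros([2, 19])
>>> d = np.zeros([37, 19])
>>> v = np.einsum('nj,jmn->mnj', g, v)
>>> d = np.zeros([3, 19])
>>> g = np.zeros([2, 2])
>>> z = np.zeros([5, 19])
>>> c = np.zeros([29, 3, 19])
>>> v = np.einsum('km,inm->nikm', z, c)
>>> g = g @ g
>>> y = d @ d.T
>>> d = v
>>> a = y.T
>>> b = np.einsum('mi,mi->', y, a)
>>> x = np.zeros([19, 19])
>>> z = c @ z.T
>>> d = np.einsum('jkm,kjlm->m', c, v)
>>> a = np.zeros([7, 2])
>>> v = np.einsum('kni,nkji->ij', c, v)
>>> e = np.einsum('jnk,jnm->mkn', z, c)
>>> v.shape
(19, 5)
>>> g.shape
(2, 2)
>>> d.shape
(19,)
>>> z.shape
(29, 3, 5)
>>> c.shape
(29, 3, 19)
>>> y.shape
(3, 3)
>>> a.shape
(7, 2)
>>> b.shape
()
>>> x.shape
(19, 19)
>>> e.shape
(19, 5, 3)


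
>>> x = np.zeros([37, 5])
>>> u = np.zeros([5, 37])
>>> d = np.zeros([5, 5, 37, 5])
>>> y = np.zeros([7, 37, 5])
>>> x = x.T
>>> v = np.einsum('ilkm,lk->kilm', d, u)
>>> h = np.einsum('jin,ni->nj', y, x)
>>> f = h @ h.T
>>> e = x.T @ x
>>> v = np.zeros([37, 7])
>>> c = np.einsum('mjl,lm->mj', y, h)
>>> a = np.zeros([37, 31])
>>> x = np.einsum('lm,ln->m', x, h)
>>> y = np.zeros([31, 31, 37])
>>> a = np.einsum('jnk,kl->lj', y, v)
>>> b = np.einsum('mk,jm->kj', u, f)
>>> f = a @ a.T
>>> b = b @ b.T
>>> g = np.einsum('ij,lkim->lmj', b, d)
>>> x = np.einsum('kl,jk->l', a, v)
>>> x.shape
(31,)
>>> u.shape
(5, 37)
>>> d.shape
(5, 5, 37, 5)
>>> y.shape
(31, 31, 37)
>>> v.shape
(37, 7)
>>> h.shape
(5, 7)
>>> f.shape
(7, 7)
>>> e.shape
(37, 37)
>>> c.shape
(7, 37)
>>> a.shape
(7, 31)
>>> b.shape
(37, 37)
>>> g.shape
(5, 5, 37)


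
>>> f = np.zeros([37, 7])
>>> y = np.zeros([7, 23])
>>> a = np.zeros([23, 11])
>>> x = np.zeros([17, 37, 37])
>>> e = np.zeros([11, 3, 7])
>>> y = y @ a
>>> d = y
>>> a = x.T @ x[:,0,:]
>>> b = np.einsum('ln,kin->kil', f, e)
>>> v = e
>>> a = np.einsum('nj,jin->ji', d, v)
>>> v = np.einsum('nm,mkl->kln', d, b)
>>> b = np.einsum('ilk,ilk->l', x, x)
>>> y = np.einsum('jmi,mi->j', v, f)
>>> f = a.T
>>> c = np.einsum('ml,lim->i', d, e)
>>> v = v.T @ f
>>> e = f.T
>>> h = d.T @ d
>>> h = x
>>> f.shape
(3, 11)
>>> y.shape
(3,)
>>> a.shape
(11, 3)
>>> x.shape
(17, 37, 37)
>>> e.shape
(11, 3)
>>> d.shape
(7, 11)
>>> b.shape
(37,)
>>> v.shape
(7, 37, 11)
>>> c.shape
(3,)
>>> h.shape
(17, 37, 37)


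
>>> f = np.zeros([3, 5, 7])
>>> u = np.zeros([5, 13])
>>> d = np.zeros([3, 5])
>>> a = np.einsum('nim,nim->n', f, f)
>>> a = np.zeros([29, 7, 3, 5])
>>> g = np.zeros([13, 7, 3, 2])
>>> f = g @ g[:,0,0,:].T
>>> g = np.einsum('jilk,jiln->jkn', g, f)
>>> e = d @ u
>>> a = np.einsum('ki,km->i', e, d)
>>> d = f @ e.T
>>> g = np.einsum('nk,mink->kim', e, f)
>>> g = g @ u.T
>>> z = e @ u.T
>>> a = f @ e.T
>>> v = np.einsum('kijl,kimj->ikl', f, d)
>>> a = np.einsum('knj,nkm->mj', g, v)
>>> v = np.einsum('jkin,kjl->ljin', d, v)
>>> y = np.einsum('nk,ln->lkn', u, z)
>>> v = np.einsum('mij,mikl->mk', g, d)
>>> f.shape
(13, 7, 3, 13)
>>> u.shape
(5, 13)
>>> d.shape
(13, 7, 3, 3)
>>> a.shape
(13, 5)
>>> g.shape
(13, 7, 5)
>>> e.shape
(3, 13)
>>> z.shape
(3, 5)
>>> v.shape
(13, 3)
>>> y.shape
(3, 13, 5)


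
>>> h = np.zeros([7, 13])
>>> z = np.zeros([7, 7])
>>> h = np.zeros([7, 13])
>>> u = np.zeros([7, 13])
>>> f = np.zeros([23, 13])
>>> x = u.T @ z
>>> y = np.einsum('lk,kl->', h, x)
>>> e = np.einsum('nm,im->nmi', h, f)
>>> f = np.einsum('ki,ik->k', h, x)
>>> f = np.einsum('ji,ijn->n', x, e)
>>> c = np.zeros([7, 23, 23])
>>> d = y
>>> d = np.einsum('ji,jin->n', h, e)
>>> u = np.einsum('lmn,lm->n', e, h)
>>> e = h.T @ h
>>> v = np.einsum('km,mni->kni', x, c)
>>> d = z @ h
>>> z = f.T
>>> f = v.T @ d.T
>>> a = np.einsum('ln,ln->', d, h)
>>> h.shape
(7, 13)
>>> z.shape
(23,)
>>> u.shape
(23,)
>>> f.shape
(23, 23, 7)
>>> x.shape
(13, 7)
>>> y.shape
()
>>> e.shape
(13, 13)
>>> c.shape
(7, 23, 23)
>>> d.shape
(7, 13)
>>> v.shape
(13, 23, 23)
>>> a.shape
()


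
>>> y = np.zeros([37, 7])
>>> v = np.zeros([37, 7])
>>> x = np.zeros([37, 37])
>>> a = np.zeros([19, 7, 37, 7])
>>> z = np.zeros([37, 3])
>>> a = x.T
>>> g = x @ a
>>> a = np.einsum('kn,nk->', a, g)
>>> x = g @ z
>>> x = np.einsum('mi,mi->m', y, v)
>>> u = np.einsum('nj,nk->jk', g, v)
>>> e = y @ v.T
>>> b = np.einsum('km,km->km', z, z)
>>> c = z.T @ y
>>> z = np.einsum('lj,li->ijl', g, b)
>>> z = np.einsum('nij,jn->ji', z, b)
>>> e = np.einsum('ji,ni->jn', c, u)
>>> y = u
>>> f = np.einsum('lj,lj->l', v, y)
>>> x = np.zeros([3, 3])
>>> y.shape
(37, 7)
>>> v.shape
(37, 7)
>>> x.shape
(3, 3)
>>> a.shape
()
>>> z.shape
(37, 37)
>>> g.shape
(37, 37)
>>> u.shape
(37, 7)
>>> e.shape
(3, 37)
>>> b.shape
(37, 3)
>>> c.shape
(3, 7)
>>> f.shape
(37,)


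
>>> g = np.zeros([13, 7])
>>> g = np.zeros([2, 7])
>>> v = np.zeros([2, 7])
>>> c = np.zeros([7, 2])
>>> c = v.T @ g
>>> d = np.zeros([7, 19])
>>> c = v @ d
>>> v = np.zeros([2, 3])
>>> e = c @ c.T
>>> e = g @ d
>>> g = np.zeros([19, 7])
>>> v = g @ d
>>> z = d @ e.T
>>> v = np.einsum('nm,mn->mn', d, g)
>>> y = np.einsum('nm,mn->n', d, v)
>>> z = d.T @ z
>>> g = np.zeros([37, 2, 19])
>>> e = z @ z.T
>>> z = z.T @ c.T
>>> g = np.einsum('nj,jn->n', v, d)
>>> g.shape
(19,)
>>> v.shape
(19, 7)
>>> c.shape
(2, 19)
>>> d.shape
(7, 19)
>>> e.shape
(19, 19)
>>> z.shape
(2, 2)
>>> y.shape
(7,)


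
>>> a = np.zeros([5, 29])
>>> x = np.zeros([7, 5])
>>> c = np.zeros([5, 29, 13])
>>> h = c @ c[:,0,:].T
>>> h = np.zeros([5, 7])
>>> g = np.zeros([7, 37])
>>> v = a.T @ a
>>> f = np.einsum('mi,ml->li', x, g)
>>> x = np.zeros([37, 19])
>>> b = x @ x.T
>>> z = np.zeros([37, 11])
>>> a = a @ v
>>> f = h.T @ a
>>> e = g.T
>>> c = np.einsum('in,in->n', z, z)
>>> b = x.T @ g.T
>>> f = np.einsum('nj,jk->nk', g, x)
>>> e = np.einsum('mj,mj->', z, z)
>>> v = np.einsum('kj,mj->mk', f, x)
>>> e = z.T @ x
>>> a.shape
(5, 29)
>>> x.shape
(37, 19)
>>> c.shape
(11,)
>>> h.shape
(5, 7)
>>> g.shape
(7, 37)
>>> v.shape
(37, 7)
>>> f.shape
(7, 19)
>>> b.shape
(19, 7)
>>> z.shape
(37, 11)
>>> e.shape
(11, 19)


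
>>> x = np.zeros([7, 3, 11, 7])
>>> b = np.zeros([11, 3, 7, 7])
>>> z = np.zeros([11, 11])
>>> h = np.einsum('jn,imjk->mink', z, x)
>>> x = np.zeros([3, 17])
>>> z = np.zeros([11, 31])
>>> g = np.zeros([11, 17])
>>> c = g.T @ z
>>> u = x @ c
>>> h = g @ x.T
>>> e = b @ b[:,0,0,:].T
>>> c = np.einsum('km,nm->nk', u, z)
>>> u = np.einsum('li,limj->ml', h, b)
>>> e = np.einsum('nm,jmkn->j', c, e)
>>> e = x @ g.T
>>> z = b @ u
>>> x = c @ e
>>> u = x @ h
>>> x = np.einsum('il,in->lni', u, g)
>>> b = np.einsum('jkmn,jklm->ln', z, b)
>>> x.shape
(3, 17, 11)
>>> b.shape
(7, 11)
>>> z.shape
(11, 3, 7, 11)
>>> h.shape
(11, 3)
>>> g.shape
(11, 17)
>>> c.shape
(11, 3)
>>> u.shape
(11, 3)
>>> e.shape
(3, 11)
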